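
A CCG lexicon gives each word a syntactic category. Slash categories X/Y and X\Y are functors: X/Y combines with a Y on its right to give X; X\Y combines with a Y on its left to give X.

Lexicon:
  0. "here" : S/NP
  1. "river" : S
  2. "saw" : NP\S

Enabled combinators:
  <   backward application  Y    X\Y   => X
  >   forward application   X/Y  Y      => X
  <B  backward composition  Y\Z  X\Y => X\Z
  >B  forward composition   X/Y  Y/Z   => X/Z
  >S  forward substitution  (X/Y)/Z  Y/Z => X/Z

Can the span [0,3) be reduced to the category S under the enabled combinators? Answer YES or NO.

[0,3] S   >
  [0,1] "here" : S/NP
  [1,3] NP   <
    [1,2] "river" : S
    [2,3] "saw" : NP\S

YES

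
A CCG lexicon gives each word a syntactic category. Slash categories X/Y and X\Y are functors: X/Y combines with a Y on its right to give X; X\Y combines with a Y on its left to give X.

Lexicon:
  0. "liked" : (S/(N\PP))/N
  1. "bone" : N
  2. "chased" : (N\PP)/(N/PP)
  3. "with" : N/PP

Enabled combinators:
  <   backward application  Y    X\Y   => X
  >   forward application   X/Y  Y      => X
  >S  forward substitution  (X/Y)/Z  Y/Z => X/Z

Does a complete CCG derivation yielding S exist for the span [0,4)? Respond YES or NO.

[0,4] S   >
  [0,2] S/(N\PP)   >
    [0,1] "liked" : (S/(N\PP))/N
    [1,2] "bone" : N
  [2,4] N\PP   >
    [2,3] "chased" : (N\PP)/(N/PP)
    [3,4] "with" : N/PP

YES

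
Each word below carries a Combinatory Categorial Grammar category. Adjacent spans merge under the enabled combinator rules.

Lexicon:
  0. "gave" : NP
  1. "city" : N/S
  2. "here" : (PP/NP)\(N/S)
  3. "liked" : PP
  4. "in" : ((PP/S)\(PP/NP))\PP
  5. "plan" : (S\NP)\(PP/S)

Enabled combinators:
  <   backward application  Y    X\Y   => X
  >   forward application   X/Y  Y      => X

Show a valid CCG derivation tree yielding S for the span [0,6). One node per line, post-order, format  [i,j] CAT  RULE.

[0,1] NP  lex  "gave"
[1,2] N/S  lex  "city"
[2,3] (PP/NP)\(N/S)  lex  "here"
[1,3] PP/NP  <  k=2
[3,4] PP  lex  "liked"
[4,5] ((PP/S)\(PP/NP))\PP  lex  "in"
[3,5] (PP/S)\(PP/NP)  <  k=4
[1,5] PP/S  <  k=3
[5,6] (S\NP)\(PP/S)  lex  "plan"
[1,6] S\NP  <  k=5
[0,6] S  <  k=1

[0,6] S   <
  [0,1] "gave" : NP
  [1,6] S\NP   <
    [1,5] PP/S   <
      [1,3] PP/NP   <
        [1,2] "city" : N/S
        [2,3] "here" : (PP/NP)\(N/S)
      [3,5] (PP/S)\(PP/NP)   <
        [3,4] "liked" : PP
        [4,5] "in" : ((PP/S)\(PP/NP))\PP
    [5,6] "plan" : (S\NP)\(PP/S)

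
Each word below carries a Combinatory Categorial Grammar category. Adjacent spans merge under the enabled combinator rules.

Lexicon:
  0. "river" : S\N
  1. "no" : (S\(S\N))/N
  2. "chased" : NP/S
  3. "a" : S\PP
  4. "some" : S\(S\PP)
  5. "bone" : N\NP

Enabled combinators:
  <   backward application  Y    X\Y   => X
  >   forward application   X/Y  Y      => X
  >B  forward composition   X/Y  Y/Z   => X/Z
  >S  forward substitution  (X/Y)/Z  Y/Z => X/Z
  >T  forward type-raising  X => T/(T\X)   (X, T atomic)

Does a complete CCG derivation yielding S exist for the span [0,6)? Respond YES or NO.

[0,6] S   <
  [0,1] "river" : S\N
  [1,6] S\(S\N)   >
    [1,2] "no" : (S\(S\N))/N
    [2,6] N   <
      [2,5] NP   >
        [2,3] "chased" : NP/S
        [3,5] S   <
          [3,4] "a" : S\PP
          [4,5] "some" : S\(S\PP)
      [5,6] "bone" : N\NP

YES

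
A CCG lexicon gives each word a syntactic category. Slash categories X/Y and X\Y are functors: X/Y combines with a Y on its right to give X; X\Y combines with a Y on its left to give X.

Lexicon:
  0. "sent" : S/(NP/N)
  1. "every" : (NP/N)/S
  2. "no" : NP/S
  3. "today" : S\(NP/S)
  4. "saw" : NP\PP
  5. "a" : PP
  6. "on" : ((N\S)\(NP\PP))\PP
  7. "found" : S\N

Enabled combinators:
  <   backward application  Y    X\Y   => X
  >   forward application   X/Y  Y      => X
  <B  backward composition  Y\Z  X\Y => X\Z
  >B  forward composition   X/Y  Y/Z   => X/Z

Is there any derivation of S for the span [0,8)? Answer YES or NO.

[0,8] S   >
  [0,1] "sent" : S/(NP/N)
  [1,8] NP/N   >
    [1,2] "every" : (NP/N)/S
    [2,8] S   <
      [2,7] N   <
        [2,4] S   <
          [2,3] "no" : NP/S
          [3,4] "today" : S\(NP/S)
        [4,7] N\S   <
          [4,5] "saw" : NP\PP
          [5,7] (N\S)\(NP\PP)   <
            [5,6] "a" : PP
            [6,7] "on" : ((N\S)\(NP\PP))\PP
      [7,8] "found" : S\N

YES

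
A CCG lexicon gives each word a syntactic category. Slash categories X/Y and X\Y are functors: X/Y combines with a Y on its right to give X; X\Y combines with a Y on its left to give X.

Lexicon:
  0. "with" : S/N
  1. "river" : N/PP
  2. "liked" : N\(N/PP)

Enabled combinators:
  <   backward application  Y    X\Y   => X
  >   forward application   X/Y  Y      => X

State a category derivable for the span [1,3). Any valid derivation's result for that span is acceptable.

[0,3] S   >
  [0,1] "with" : S/N
  [1,3] N   <
    [1,2] "river" : N/PP
    [2,3] "liked" : N\(N/PP)

N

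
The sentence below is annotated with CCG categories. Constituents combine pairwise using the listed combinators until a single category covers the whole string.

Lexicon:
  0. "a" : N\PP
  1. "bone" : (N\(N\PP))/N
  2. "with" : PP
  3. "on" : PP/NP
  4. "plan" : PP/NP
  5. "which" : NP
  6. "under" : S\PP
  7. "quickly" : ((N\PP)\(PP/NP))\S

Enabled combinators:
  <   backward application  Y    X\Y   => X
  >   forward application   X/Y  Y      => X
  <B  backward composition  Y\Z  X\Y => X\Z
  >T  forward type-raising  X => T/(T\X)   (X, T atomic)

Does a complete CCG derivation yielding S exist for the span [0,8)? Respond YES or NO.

NO

N\PP (N\(N\PP))/N PP PP/NP PP/NP NP S\PP ((N\PP)\(PP/NP))\S
CKY chart[0,8] = {N, N/(N\N), NP/(NP\N), PP/(PP\N), S/(S\N)}; S ∉ chart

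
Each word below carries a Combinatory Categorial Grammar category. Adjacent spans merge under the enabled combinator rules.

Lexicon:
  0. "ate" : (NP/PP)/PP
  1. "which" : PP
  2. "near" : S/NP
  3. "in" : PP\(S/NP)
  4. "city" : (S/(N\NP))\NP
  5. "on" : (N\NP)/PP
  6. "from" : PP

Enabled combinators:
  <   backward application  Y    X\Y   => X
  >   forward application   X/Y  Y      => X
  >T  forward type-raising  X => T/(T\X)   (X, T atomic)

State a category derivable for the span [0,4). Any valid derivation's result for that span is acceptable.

[0,7] S   >
  [0,5] S/(N\NP)   <
    [0,4] NP   >
      [0,2] NP/PP   >
        [0,1] "ate" : (NP/PP)/PP
        [1,2] "which" : PP
      [2,4] PP   <
        [2,3] "near" : S/NP
        [3,4] "in" : PP\(S/NP)
    [4,5] "city" : (S/(N\NP))\NP
  [5,7] N\NP   >
    [5,6] "on" : (N\NP)/PP
    [6,7] "from" : PP

NP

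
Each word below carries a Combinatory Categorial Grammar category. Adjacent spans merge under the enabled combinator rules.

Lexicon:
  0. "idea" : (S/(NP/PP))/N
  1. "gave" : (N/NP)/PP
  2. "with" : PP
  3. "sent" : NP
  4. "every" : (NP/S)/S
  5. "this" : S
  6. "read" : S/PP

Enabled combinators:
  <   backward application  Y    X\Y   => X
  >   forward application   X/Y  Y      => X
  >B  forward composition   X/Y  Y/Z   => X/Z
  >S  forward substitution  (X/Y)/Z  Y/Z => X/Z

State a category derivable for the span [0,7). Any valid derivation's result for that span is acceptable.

[0,7] S   >
  [0,4] S/(NP/PP)   >
    [0,1] "idea" : (S/(NP/PP))/N
    [1,4] N   >
      [1,3] N/NP   >
        [1,2] "gave" : (N/NP)/PP
        [2,3] "with" : PP
      [3,4] "sent" : NP
  [4,7] NP/PP   >B
    [4,6] NP/S   >
      [4,5] "every" : (NP/S)/S
      [5,6] "this" : S
    [6,7] "read" : S/PP

S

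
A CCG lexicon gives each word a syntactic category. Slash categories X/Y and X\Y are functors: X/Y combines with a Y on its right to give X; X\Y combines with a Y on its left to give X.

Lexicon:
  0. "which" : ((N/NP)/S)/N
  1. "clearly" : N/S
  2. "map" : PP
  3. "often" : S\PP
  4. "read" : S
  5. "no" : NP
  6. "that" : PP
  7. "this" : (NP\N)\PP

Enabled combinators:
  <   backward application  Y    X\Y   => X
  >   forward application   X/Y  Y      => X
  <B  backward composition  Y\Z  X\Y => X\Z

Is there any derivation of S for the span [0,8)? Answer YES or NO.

((N/NP)/S)/N N/S PP S\PP S NP PP (NP\N)\PP
CKY chart[0,8] = {NP}; S ∉ chart

NO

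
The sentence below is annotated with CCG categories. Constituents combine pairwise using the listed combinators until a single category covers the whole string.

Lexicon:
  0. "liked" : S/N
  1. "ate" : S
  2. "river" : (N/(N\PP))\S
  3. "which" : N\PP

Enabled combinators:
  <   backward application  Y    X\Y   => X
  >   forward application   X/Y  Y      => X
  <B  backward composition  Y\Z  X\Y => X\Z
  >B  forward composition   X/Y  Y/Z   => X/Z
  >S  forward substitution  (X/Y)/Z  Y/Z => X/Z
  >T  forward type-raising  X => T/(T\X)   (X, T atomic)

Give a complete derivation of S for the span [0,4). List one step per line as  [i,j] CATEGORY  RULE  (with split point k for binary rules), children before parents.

[0,4] S   >
  [0,1] "liked" : S/N
  [1,4] N   >
    [1,3] N/(N\PP)   <
      [1,2] "ate" : S
      [2,3] "river" : (N/(N\PP))\S
    [3,4] "which" : N\PP

[0,1] S/N  lex  "liked"
[1,2] S  lex  "ate"
[2,3] (N/(N\PP))\S  lex  "river"
[1,3] N/(N\PP)  <  k=2
[3,4] N\PP  lex  "which"
[1,4] N  >  k=3
[0,4] S  >  k=1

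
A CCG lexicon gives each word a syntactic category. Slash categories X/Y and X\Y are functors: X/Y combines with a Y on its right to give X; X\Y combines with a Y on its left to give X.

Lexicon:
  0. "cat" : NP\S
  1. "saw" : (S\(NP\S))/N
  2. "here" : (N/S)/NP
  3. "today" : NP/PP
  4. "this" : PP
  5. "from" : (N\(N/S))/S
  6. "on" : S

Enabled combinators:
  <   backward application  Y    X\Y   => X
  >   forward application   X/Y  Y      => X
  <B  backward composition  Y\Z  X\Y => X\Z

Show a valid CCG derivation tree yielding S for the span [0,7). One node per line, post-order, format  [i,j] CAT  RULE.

[0,1] NP\S  lex  "cat"
[1,2] (S\(NP\S))/N  lex  "saw"
[2,3] (N/S)/NP  lex  "here"
[3,4] NP/PP  lex  "today"
[4,5] PP  lex  "this"
[3,5] NP  >  k=4
[2,5] N/S  >  k=3
[5,6] (N\(N/S))/S  lex  "from"
[6,7] S  lex  "on"
[5,7] N\(N/S)  >  k=6
[2,7] N  <  k=5
[1,7] S\(NP\S)  >  k=2
[0,7] S  <  k=1

[0,7] S   <
  [0,1] "cat" : NP\S
  [1,7] S\(NP\S)   >
    [1,2] "saw" : (S\(NP\S))/N
    [2,7] N   <
      [2,5] N/S   >
        [2,3] "here" : (N/S)/NP
        [3,5] NP   >
          [3,4] "today" : NP/PP
          [4,5] "this" : PP
      [5,7] N\(N/S)   >
        [5,6] "from" : (N\(N/S))/S
        [6,7] "on" : S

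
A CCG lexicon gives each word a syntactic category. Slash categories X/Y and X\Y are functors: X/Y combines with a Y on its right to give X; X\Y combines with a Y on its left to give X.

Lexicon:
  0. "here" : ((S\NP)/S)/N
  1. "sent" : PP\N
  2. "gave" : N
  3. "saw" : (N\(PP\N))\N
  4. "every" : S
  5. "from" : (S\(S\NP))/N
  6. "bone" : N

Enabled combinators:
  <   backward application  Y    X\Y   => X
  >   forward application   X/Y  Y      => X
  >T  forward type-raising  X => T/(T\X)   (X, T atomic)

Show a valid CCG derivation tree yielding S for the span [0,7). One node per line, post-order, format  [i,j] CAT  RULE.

[0,7] S   <
  [0,5] S\NP   >
    [0,4] (S\NP)/S   >
      [0,1] "here" : ((S\NP)/S)/N
      [1,4] N   <
        [1,2] "sent" : PP\N
        [2,4] N\(PP\N)   <
          [2,3] "gave" : N
          [3,4] "saw" : (N\(PP\N))\N
    [4,5] "every" : S
  [5,7] S\(S\NP)   >
    [5,6] "from" : (S\(S\NP))/N
    [6,7] "bone" : N

[0,1] ((S\NP)/S)/N  lex  "here"
[1,2] PP\N  lex  "sent"
[2,3] N  lex  "gave"
[3,4] (N\(PP\N))\N  lex  "saw"
[2,4] N\(PP\N)  <  k=3
[1,4] N  <  k=2
[0,4] (S\NP)/S  >  k=1
[4,5] S  lex  "every"
[0,5] S\NP  >  k=4
[5,6] (S\(S\NP))/N  lex  "from"
[6,7] N  lex  "bone"
[5,7] S\(S\NP)  >  k=6
[0,7] S  <  k=5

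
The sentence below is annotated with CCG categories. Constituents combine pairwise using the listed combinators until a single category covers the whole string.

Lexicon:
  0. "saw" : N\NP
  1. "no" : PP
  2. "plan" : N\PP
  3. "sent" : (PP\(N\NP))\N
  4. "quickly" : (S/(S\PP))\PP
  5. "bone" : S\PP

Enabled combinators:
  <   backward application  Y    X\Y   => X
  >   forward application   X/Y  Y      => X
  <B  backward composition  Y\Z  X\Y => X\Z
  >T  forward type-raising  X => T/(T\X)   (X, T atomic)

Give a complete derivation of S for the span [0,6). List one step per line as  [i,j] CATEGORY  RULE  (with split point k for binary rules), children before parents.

[0,1] N\NP  lex  "saw"
[1,2] PP  lex  "no"
[1,2] N/(N\PP)  >T
[2,3] N\PP  lex  "plan"
[1,3] N  >  k=2
[3,4] (PP\(N\NP))\N  lex  "sent"
[1,4] PP\(N\NP)  <  k=3
[0,4] PP  <  k=1
[4,5] (S/(S\PP))\PP  lex  "quickly"
[0,5] S/(S\PP)  <  k=4
[5,6] S\PP  lex  "bone"
[0,6] S  >  k=5

[0,6] S   >
  [0,5] S/(S\PP)   <
    [0,4] PP   <
      [0,1] "saw" : N\NP
      [1,4] PP\(N\NP)   <
        [1,3] N   >
          [1,2] N/(N\PP)   >T
            [1,2] "no" : PP
          [2,3] "plan" : N\PP
        [3,4] "sent" : (PP\(N\NP))\N
    [4,5] "quickly" : (S/(S\PP))\PP
  [5,6] "bone" : S\PP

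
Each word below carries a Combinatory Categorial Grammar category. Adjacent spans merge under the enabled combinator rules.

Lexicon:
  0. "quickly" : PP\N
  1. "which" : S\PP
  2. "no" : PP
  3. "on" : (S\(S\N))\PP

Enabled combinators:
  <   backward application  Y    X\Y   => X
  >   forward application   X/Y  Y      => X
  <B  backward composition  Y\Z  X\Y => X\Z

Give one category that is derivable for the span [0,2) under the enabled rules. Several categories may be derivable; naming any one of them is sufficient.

S\N

[0,4] S   <
  [0,2] S\N   <B
    [0,1] "quickly" : PP\N
    [1,2] "which" : S\PP
  [2,4] S\(S\N)   <
    [2,3] "no" : PP
    [3,4] "on" : (S\(S\N))\PP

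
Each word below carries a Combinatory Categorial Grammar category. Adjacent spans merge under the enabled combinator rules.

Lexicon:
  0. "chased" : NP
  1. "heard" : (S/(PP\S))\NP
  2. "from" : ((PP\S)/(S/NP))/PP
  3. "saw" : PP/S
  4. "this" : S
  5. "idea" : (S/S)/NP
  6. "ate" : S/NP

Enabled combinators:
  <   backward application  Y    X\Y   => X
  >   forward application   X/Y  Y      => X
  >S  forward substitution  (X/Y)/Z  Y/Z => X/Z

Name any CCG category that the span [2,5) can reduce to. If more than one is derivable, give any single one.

(PP\S)/(S/NP)

[0,7] S   >
  [0,2] S/(PP\S)   <
    [0,1] "chased" : NP
    [1,2] "heard" : (S/(PP\S))\NP
  [2,7] PP\S   >
    [2,5] (PP\S)/(S/NP)   >
      [2,3] "from" : ((PP\S)/(S/NP))/PP
      [3,5] PP   >
        [3,4] "saw" : PP/S
        [4,5] "this" : S
    [5,7] S/NP   >S
      [5,6] "idea" : (S/S)/NP
      [6,7] "ate" : S/NP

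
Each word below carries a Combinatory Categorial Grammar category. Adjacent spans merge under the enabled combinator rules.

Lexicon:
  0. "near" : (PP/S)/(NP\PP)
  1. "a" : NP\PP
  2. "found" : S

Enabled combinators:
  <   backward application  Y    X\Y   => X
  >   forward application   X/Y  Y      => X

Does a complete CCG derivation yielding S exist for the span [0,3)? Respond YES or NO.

NO

(PP/S)/(NP\PP) NP\PP S
CKY chart[0,3] = {PP}; S ∉ chart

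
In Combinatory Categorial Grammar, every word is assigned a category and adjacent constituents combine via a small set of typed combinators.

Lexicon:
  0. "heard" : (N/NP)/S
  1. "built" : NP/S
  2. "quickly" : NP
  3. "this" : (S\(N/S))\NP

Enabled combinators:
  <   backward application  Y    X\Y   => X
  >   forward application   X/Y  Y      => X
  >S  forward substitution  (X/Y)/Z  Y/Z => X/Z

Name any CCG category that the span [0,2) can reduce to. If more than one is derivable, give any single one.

[0,4] S   <
  [0,2] N/S   >S
    [0,1] "heard" : (N/NP)/S
    [1,2] "built" : NP/S
  [2,4] S\(N/S)   <
    [2,3] "quickly" : NP
    [3,4] "this" : (S\(N/S))\NP

N/S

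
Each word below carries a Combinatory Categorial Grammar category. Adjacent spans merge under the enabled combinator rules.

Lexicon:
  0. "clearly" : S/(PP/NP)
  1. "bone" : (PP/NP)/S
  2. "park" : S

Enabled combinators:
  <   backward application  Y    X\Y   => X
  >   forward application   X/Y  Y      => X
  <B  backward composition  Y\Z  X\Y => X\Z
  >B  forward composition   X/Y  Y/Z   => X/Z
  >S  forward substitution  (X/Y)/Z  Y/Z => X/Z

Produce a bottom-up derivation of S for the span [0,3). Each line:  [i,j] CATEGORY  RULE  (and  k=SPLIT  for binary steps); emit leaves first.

[0,3] S   >
  [0,1] "clearly" : S/(PP/NP)
  [1,3] PP/NP   >
    [1,2] "bone" : (PP/NP)/S
    [2,3] "park" : S

[0,1] S/(PP/NP)  lex  "clearly"
[1,2] (PP/NP)/S  lex  "bone"
[2,3] S  lex  "park"
[1,3] PP/NP  >  k=2
[0,3] S  >  k=1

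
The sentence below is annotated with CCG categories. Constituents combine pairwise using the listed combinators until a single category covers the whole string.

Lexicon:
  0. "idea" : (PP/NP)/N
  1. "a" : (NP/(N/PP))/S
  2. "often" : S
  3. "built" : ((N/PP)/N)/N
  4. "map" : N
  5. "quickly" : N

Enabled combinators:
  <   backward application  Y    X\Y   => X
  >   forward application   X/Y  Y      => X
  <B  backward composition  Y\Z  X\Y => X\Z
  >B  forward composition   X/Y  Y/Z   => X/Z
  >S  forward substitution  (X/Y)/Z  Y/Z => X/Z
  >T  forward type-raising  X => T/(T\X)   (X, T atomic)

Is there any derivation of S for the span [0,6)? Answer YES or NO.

NO

(PP/NP)/N (NP/(N/PP))/S S ((N/PP)/N)/N N N
CKY chart[0,6] = {(PP/NP)/(N\NP), N/(N\PP), NP/(NP\PP), PP, PP/(N\N), PP/(PP\PP), S/(S\PP)}; S ∉ chart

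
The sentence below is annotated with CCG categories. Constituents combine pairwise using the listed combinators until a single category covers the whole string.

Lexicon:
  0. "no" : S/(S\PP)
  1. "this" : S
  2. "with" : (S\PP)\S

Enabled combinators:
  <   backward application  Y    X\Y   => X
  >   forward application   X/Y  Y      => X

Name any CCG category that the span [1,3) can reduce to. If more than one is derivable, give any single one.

S\PP

[0,3] S   >
  [0,1] "no" : S/(S\PP)
  [1,3] S\PP   <
    [1,2] "this" : S
    [2,3] "with" : (S\PP)\S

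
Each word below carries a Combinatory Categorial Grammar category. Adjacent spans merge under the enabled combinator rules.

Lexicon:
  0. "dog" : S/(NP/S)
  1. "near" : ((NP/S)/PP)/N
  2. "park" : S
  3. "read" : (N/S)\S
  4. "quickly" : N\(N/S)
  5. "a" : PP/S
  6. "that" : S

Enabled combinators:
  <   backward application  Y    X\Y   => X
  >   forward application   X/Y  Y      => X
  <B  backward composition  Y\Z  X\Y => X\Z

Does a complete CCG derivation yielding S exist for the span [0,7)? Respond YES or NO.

YES

[0,7] S   >
  [0,1] "dog" : S/(NP/S)
  [1,7] NP/S   >
    [1,5] (NP/S)/PP   >
      [1,2] "near" : ((NP/S)/PP)/N
      [2,5] N   <
        [2,3] "park" : S
        [3,5] N\S   <B
          [3,4] "read" : (N/S)\S
          [4,5] "quickly" : N\(N/S)
    [5,7] PP   >
      [5,6] "a" : PP/S
      [6,7] "that" : S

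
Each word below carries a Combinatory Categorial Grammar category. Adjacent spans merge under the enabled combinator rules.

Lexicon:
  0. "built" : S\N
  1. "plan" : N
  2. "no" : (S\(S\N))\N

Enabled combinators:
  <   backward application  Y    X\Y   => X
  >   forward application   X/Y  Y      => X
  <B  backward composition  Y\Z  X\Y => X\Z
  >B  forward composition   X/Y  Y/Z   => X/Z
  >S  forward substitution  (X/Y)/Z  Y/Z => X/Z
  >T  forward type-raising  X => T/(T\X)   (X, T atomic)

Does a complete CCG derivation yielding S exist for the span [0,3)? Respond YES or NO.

YES

[0,3] S   <
  [0,1] "built" : S\N
  [1,3] S\(S\N)   <
    [1,2] "plan" : N
    [2,3] "no" : (S\(S\N))\N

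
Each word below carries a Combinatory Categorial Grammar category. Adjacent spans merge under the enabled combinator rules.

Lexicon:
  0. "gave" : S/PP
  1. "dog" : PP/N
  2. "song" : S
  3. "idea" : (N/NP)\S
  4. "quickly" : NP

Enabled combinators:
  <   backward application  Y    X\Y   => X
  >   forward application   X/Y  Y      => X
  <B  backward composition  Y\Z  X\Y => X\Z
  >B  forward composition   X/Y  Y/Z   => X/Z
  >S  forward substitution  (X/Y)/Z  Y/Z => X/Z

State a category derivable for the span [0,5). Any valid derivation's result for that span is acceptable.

S

[0,5] S   >
  [0,1] "gave" : S/PP
  [1,5] PP   >
    [1,4] PP/NP   >B
      [1,2] "dog" : PP/N
      [2,4] N/NP   <
        [2,3] "song" : S
        [3,4] "idea" : (N/NP)\S
    [4,5] "quickly" : NP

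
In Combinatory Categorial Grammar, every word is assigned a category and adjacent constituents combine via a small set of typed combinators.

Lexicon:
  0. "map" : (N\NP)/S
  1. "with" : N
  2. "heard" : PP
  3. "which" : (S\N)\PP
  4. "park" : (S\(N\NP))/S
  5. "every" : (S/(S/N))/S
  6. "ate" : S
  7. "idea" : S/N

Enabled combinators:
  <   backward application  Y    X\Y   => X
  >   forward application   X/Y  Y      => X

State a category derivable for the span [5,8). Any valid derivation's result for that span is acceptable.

[0,8] S   <
  [0,4] N\NP   >
    [0,1] "map" : (N\NP)/S
    [1,4] S   <
      [1,2] "with" : N
      [2,4] S\N   <
        [2,3] "heard" : PP
        [3,4] "which" : (S\N)\PP
  [4,8] S\(N\NP)   >
    [4,5] "park" : (S\(N\NP))/S
    [5,8] S   >
      [5,7] S/(S/N)   >
        [5,6] "every" : (S/(S/N))/S
        [6,7] "ate" : S
      [7,8] "idea" : S/N

S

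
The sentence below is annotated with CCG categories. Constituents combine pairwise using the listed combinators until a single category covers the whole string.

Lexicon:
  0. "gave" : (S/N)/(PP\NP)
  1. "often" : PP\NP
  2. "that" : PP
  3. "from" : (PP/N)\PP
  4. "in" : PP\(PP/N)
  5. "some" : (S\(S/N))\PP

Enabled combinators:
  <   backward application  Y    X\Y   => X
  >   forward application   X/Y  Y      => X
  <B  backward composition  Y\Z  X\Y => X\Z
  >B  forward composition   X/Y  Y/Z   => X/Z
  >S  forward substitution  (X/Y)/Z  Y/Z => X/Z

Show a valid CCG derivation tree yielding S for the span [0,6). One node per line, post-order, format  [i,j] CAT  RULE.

[0,1] (S/N)/(PP\NP)  lex  "gave"
[1,2] PP\NP  lex  "often"
[0,2] S/N  >  k=1
[2,3] PP  lex  "that"
[3,4] (PP/N)\PP  lex  "from"
[2,4] PP/N  <  k=3
[4,5] PP\(PP/N)  lex  "in"
[2,5] PP  <  k=4
[5,6] (S\(S/N))\PP  lex  "some"
[2,6] S\(S/N)  <  k=5
[0,6] S  <  k=2

[0,6] S   <
  [0,2] S/N   >
    [0,1] "gave" : (S/N)/(PP\NP)
    [1,2] "often" : PP\NP
  [2,6] S\(S/N)   <
    [2,5] PP   <
      [2,4] PP/N   <
        [2,3] "that" : PP
        [3,4] "from" : (PP/N)\PP
      [4,5] "in" : PP\(PP/N)
    [5,6] "some" : (S\(S/N))\PP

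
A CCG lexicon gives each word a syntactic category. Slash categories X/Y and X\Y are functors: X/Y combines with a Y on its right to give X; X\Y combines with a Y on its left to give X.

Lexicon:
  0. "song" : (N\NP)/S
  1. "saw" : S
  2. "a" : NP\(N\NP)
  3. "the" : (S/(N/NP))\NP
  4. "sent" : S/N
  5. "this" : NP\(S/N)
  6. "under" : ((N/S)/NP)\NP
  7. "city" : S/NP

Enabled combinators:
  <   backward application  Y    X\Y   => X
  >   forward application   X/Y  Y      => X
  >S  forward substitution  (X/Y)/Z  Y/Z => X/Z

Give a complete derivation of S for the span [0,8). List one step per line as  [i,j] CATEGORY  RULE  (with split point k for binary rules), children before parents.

[0,8] S   >
  [0,4] S/(N/NP)   <
    [0,3] NP   <
      [0,2] N\NP   >
        [0,1] "song" : (N\NP)/S
        [1,2] "saw" : S
      [2,3] "a" : NP\(N\NP)
    [3,4] "the" : (S/(N/NP))\NP
  [4,8] N/NP   >S
    [4,7] (N/S)/NP   <
      [4,6] NP   <
        [4,5] "sent" : S/N
        [5,6] "this" : NP\(S/N)
      [6,7] "under" : ((N/S)/NP)\NP
    [7,8] "city" : S/NP

[0,1] (N\NP)/S  lex  "song"
[1,2] S  lex  "saw"
[0,2] N\NP  >  k=1
[2,3] NP\(N\NP)  lex  "a"
[0,3] NP  <  k=2
[3,4] (S/(N/NP))\NP  lex  "the"
[0,4] S/(N/NP)  <  k=3
[4,5] S/N  lex  "sent"
[5,6] NP\(S/N)  lex  "this"
[4,6] NP  <  k=5
[6,7] ((N/S)/NP)\NP  lex  "under"
[4,7] (N/S)/NP  <  k=6
[7,8] S/NP  lex  "city"
[4,8] N/NP  >S  k=7
[0,8] S  >  k=4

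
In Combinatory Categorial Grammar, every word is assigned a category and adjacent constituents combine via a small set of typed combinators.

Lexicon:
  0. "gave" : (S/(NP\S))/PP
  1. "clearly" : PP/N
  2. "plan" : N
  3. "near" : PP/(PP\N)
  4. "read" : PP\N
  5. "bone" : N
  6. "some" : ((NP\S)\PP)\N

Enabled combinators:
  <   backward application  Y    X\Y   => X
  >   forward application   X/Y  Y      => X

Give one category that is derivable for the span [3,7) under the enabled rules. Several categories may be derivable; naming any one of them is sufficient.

NP\S

[0,7] S   >
  [0,3] S/(NP\S)   >
    [0,1] "gave" : (S/(NP\S))/PP
    [1,3] PP   >
      [1,2] "clearly" : PP/N
      [2,3] "plan" : N
  [3,7] NP\S   <
    [3,5] PP   >
      [3,4] "near" : PP/(PP\N)
      [4,5] "read" : PP\N
    [5,7] (NP\S)\PP   <
      [5,6] "bone" : N
      [6,7] "some" : ((NP\S)\PP)\N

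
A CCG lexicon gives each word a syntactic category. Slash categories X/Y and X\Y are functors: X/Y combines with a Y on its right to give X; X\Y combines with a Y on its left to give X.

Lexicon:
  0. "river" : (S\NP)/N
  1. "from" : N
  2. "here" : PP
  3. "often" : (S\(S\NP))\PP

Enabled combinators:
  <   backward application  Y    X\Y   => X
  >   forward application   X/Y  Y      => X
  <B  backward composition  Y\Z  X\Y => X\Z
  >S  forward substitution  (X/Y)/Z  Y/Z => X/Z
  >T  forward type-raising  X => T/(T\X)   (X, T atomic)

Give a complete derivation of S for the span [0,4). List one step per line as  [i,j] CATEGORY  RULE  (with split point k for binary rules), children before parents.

[0,4] S   <
  [0,2] S\NP   >
    [0,1] "river" : (S\NP)/N
    [1,2] "from" : N
  [2,4] S\(S\NP)   <
    [2,3] "here" : PP
    [3,4] "often" : (S\(S\NP))\PP

[0,1] (S\NP)/N  lex  "river"
[1,2] N  lex  "from"
[0,2] S\NP  >  k=1
[2,3] PP  lex  "here"
[3,4] (S\(S\NP))\PP  lex  "often"
[2,4] S\(S\NP)  <  k=3
[0,4] S  <  k=2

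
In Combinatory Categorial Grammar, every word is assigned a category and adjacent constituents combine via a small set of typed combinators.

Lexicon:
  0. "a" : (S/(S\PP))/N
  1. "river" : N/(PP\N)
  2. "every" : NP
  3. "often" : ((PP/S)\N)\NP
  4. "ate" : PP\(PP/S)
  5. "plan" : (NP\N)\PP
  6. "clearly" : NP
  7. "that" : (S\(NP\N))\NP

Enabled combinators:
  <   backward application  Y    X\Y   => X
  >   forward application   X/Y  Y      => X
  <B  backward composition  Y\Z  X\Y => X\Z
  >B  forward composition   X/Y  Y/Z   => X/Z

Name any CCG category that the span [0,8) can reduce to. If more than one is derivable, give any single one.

[0,8] S   >
  [0,5] S/(S\PP)   >
    [0,1] "a" : (S/(S\PP))/N
    [1,5] N   >
      [1,2] "river" : N/(PP\N)
      [2,5] PP\N   <B
        [2,4] (PP/S)\N   <
          [2,3] "every" : NP
          [3,4] "often" : ((PP/S)\N)\NP
        [4,5] "ate" : PP\(PP/S)
  [5,8] S\PP   <B
    [5,6] "plan" : (NP\N)\PP
    [6,8] S\(NP\N)   <
      [6,7] "clearly" : NP
      [7,8] "that" : (S\(NP\N))\NP

S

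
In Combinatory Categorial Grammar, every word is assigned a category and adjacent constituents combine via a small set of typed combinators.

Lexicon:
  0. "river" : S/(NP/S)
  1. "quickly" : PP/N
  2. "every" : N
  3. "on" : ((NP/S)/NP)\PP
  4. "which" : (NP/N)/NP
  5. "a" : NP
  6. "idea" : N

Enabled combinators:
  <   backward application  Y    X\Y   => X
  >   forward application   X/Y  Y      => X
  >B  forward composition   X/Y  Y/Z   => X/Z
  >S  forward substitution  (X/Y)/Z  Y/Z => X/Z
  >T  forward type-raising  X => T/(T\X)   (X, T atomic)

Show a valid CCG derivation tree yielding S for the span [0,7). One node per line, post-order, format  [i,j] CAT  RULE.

[0,7] S   >
  [0,6] S/N   >B
    [0,4] S/NP   >B
      [0,1] "river" : S/(NP/S)
      [1,4] (NP/S)/NP   <
        [1,3] PP   >
          [1,2] "quickly" : PP/N
          [2,3] "every" : N
        [3,4] "on" : ((NP/S)/NP)\PP
    [4,6] NP/N   >
      [4,5] "which" : (NP/N)/NP
      [5,6] "a" : NP
  [6,7] "idea" : N

[0,1] S/(NP/S)  lex  "river"
[1,2] PP/N  lex  "quickly"
[2,3] N  lex  "every"
[1,3] PP  >  k=2
[3,4] ((NP/S)/NP)\PP  lex  "on"
[1,4] (NP/S)/NP  <  k=3
[0,4] S/NP  >B  k=1
[4,5] (NP/N)/NP  lex  "which"
[5,6] NP  lex  "a"
[4,6] NP/N  >  k=5
[0,6] S/N  >B  k=4
[6,7] N  lex  "idea"
[0,7] S  >  k=6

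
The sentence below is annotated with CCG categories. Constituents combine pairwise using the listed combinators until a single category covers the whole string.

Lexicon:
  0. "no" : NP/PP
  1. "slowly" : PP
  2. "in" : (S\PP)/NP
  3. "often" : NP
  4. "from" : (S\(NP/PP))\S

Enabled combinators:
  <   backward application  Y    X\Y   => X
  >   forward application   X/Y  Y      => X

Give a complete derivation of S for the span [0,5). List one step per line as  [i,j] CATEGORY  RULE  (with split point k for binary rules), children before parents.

[0,5] S   <
  [0,1] "no" : NP/PP
  [1,5] S\(NP/PP)   <
    [1,4] S   <
      [1,2] "slowly" : PP
      [2,4] S\PP   >
        [2,3] "in" : (S\PP)/NP
        [3,4] "often" : NP
    [4,5] "from" : (S\(NP/PP))\S

[0,1] NP/PP  lex  "no"
[1,2] PP  lex  "slowly"
[2,3] (S\PP)/NP  lex  "in"
[3,4] NP  lex  "often"
[2,4] S\PP  >  k=3
[1,4] S  <  k=2
[4,5] (S\(NP/PP))\S  lex  "from"
[1,5] S\(NP/PP)  <  k=4
[0,5] S  <  k=1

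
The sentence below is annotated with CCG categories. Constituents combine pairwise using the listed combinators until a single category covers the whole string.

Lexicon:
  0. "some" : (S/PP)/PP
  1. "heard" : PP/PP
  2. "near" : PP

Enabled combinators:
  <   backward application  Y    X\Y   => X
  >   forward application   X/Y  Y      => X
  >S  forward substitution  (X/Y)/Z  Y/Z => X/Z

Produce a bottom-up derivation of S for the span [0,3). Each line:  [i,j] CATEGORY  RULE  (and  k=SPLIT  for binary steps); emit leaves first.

[0,3] S   >
  [0,2] S/PP   >S
    [0,1] "some" : (S/PP)/PP
    [1,2] "heard" : PP/PP
  [2,3] "near" : PP

[0,1] (S/PP)/PP  lex  "some"
[1,2] PP/PP  lex  "heard"
[0,2] S/PP  >S  k=1
[2,3] PP  lex  "near"
[0,3] S  >  k=2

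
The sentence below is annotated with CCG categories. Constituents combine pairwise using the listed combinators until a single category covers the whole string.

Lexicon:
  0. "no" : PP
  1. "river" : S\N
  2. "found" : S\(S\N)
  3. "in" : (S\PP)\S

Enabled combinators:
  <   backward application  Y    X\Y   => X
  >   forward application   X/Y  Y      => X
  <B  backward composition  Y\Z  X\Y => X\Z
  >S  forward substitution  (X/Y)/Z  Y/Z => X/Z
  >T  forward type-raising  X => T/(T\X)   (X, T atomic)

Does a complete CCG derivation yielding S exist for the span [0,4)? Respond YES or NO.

[0,4] S   <
  [0,1] "no" : PP
  [1,4] S\PP   <
    [1,3] S   <
      [1,2] "river" : S\N
      [2,3] "found" : S\(S\N)
    [3,4] "in" : (S\PP)\S

YES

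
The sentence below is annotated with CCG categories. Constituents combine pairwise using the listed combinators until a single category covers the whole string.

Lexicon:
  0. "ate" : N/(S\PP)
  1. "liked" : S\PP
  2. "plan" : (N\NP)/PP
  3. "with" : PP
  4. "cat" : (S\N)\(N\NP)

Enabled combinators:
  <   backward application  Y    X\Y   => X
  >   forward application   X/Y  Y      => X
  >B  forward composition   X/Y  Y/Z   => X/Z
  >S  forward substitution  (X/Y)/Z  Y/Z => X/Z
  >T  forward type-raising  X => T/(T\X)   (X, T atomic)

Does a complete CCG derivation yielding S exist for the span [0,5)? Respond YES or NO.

[0,5] S   <
  [0,2] N   >
    [0,1] "ate" : N/(S\PP)
    [1,2] "liked" : S\PP
  [2,5] S\N   <
    [2,4] N\NP   >
      [2,3] "plan" : (N\NP)/PP
      [3,4] "with" : PP
    [4,5] "cat" : (S\N)\(N\NP)

YES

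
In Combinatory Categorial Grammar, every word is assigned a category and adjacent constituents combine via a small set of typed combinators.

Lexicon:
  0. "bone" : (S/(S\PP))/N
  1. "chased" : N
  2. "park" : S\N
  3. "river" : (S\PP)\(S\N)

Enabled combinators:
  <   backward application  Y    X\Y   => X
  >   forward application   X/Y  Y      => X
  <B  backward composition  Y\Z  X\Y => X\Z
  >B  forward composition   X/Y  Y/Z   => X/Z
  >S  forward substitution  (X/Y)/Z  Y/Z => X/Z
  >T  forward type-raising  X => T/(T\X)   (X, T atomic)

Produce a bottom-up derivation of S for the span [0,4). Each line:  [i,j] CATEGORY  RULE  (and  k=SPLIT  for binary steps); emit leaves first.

[0,4] S   >
  [0,2] S/(S\PP)   >
    [0,1] "bone" : (S/(S\PP))/N
    [1,2] "chased" : N
  [2,4] S\PP   <
    [2,3] "park" : S\N
    [3,4] "river" : (S\PP)\(S\N)

[0,1] (S/(S\PP))/N  lex  "bone"
[1,2] N  lex  "chased"
[0,2] S/(S\PP)  >  k=1
[2,3] S\N  lex  "park"
[3,4] (S\PP)\(S\N)  lex  "river"
[2,4] S\PP  <  k=3
[0,4] S  >  k=2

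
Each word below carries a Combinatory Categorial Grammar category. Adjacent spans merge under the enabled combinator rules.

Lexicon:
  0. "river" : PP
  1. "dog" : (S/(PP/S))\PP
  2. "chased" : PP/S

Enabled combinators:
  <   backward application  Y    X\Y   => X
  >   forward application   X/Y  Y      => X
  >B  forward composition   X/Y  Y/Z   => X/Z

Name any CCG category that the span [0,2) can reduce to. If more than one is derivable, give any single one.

S/(PP/S)

[0,3] S   >
  [0,2] S/(PP/S)   <
    [0,1] "river" : PP
    [1,2] "dog" : (S/(PP/S))\PP
  [2,3] "chased" : PP/S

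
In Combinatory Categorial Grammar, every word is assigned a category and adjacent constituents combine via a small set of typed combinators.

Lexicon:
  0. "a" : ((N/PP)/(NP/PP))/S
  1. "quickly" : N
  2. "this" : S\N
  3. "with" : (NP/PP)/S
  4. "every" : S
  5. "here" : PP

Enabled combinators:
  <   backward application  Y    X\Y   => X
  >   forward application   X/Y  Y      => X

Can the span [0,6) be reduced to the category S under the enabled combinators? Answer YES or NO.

NO

((N/PP)/(NP/PP))/S N S\N (NP/PP)/S S PP
CKY chart[0,6] = {N}; S ∉ chart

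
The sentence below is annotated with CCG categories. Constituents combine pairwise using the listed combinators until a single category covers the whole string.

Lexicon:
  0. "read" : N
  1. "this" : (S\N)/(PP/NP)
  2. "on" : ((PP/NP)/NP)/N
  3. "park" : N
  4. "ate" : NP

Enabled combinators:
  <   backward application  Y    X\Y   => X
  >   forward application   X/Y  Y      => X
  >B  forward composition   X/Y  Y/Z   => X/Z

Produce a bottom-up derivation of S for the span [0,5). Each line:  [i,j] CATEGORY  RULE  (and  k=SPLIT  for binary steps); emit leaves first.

[0,5] S   <
  [0,1] "read" : N
  [1,5] S\N   >
    [1,2] "this" : (S\N)/(PP/NP)
    [2,5] PP/NP   >
      [2,4] (PP/NP)/NP   >
        [2,3] "on" : ((PP/NP)/NP)/N
        [3,4] "park" : N
      [4,5] "ate" : NP

[0,1] N  lex  "read"
[1,2] (S\N)/(PP/NP)  lex  "this"
[2,3] ((PP/NP)/NP)/N  lex  "on"
[3,4] N  lex  "park"
[2,4] (PP/NP)/NP  >  k=3
[4,5] NP  lex  "ate"
[2,5] PP/NP  >  k=4
[1,5] S\N  >  k=2
[0,5] S  <  k=1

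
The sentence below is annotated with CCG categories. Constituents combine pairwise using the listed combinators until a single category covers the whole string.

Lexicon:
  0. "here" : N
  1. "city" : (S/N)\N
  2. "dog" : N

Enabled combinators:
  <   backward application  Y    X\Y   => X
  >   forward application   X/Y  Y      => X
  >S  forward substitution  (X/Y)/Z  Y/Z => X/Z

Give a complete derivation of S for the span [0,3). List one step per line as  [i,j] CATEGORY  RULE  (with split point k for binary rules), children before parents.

[0,1] N  lex  "here"
[1,2] (S/N)\N  lex  "city"
[0,2] S/N  <  k=1
[2,3] N  lex  "dog"
[0,3] S  >  k=2

[0,3] S   >
  [0,2] S/N   <
    [0,1] "here" : N
    [1,2] "city" : (S/N)\N
  [2,3] "dog" : N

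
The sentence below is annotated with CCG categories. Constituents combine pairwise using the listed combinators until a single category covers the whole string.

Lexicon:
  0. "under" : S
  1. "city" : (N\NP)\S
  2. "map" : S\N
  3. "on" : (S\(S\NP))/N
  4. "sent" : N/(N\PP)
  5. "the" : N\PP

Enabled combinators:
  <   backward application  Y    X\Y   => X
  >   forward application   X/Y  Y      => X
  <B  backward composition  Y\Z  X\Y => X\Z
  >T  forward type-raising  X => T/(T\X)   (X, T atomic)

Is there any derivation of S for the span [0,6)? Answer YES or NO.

[0,6] S   <
  [0,3] S\NP   <B
    [0,2] N\NP   <
      [0,1] "under" : S
      [1,2] "city" : (N\NP)\S
    [2,3] "map" : S\N
  [3,6] S\(S\NP)   >
    [3,4] "on" : (S\(S\NP))/N
    [4,6] N   >
      [4,5] "sent" : N/(N\PP)
      [5,6] "the" : N\PP

YES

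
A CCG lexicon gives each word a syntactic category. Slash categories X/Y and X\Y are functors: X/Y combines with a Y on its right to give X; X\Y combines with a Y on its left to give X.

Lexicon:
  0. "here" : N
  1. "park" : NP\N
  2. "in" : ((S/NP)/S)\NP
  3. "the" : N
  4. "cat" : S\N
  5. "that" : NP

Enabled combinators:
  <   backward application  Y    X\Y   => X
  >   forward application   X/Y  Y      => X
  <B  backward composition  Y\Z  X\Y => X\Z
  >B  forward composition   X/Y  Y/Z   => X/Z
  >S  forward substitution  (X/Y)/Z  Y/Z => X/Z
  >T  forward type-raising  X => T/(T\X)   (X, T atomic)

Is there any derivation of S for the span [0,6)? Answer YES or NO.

[0,6] S   >
  [0,5] S/NP   >
    [0,3] (S/NP)/S   <
      [0,2] NP   >
        [0,1] NP/(NP\N)   >T
          [0,1] "here" : N
        [1,2] "park" : NP\N
      [2,3] "in" : ((S/NP)/S)\NP
    [3,5] S   >
      [3,4] S/(S\N)   >T
        [3,4] "the" : N
      [4,5] "cat" : S\N
  [5,6] "that" : NP

YES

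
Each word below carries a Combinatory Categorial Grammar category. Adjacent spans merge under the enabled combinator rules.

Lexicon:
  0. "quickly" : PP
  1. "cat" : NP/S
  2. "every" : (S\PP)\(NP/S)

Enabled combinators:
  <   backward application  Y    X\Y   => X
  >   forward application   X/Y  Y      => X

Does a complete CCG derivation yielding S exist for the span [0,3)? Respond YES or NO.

[0,3] S   <
  [0,1] "quickly" : PP
  [1,3] S\PP   <
    [1,2] "cat" : NP/S
    [2,3] "every" : (S\PP)\(NP/S)

YES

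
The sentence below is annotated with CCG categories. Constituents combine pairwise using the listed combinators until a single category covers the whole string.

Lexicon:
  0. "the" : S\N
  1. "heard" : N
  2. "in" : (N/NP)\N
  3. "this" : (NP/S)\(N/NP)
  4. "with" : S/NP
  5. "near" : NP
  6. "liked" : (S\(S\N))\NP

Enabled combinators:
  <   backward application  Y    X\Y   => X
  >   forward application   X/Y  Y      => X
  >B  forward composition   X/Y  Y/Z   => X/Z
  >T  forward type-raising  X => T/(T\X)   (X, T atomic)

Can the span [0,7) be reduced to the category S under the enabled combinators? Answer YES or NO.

YES

[0,7] S   <
  [0,1] "the" : S\N
  [1,7] S\(S\N)   <
    [1,6] NP   >
      [1,4] NP/S   <
        [1,3] N/NP   <
          [1,2] "heard" : N
          [2,3] "in" : (N/NP)\N
        [3,4] "this" : (NP/S)\(N/NP)
      [4,6] S   >
        [4,5] "with" : S/NP
        [5,6] "near" : NP
    [6,7] "liked" : (S\(S\N))\NP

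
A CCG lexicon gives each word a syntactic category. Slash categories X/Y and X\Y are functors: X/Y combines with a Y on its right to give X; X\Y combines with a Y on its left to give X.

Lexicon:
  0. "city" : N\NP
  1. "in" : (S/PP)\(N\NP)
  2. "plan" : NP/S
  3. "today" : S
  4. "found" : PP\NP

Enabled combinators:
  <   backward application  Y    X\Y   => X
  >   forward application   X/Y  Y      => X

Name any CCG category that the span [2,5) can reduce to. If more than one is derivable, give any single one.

PP

[0,5] S   >
  [0,2] S/PP   <
    [0,1] "city" : N\NP
    [1,2] "in" : (S/PP)\(N\NP)
  [2,5] PP   <
    [2,4] NP   >
      [2,3] "plan" : NP/S
      [3,4] "today" : S
    [4,5] "found" : PP\NP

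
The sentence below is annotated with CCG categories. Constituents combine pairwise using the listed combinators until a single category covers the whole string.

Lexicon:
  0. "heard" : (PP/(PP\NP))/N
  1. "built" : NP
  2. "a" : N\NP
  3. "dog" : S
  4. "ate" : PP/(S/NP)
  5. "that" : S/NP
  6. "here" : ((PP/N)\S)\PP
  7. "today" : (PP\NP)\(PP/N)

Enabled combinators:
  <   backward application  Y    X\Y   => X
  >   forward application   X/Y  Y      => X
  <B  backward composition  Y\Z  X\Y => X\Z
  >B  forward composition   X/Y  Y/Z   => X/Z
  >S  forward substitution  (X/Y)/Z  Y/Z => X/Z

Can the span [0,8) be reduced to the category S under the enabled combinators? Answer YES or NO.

NO

(PP/(PP\NP))/N NP N\NP S PP/(S/NP) S/NP ((PP/N)\S)\PP (PP\NP)\(PP/N)
CKY chart[0,8] = {PP}; S ∉ chart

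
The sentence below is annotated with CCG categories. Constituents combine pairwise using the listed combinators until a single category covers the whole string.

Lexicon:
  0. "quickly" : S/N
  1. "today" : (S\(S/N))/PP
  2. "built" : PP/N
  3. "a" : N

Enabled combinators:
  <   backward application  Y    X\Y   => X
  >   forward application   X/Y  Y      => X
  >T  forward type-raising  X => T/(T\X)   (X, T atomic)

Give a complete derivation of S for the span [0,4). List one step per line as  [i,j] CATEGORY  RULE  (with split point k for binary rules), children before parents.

[0,1] S/N  lex  "quickly"
[1,2] (S\(S/N))/PP  lex  "today"
[2,3] PP/N  lex  "built"
[3,4] N  lex  "a"
[2,4] PP  >  k=3
[1,4] S\(S/N)  >  k=2
[0,4] S  <  k=1

[0,4] S   <
  [0,1] "quickly" : S/N
  [1,4] S\(S/N)   >
    [1,2] "today" : (S\(S/N))/PP
    [2,4] PP   >
      [2,3] "built" : PP/N
      [3,4] "a" : N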